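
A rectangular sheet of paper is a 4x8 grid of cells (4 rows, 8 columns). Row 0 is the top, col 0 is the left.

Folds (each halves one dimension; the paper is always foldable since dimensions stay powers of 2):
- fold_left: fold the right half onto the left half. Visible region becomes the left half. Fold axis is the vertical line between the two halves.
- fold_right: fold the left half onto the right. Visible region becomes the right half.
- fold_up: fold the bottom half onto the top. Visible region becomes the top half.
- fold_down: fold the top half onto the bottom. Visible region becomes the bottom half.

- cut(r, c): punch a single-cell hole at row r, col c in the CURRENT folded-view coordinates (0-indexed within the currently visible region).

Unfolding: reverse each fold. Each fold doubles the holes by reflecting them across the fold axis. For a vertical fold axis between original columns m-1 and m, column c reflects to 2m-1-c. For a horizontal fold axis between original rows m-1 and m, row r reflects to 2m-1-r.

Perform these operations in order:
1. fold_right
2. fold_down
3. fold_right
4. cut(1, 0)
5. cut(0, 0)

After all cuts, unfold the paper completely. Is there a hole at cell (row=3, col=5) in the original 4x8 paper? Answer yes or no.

Op 1 fold_right: fold axis v@4; visible region now rows[0,4) x cols[4,8) = 4x4
Op 2 fold_down: fold axis h@2; visible region now rows[2,4) x cols[4,8) = 2x4
Op 3 fold_right: fold axis v@6; visible region now rows[2,4) x cols[6,8) = 2x2
Op 4 cut(1, 0): punch at orig (3,6); cuts so far [(3, 6)]; region rows[2,4) x cols[6,8) = 2x2
Op 5 cut(0, 0): punch at orig (2,6); cuts so far [(2, 6), (3, 6)]; region rows[2,4) x cols[6,8) = 2x2
Unfold 1 (reflect across v@6): 4 holes -> [(2, 5), (2, 6), (3, 5), (3, 6)]
Unfold 2 (reflect across h@2): 8 holes -> [(0, 5), (0, 6), (1, 5), (1, 6), (2, 5), (2, 6), (3, 5), (3, 6)]
Unfold 3 (reflect across v@4): 16 holes -> [(0, 1), (0, 2), (0, 5), (0, 6), (1, 1), (1, 2), (1, 5), (1, 6), (2, 1), (2, 2), (2, 5), (2, 6), (3, 1), (3, 2), (3, 5), (3, 6)]
Holes: [(0, 1), (0, 2), (0, 5), (0, 6), (1, 1), (1, 2), (1, 5), (1, 6), (2, 1), (2, 2), (2, 5), (2, 6), (3, 1), (3, 2), (3, 5), (3, 6)]

Answer: yes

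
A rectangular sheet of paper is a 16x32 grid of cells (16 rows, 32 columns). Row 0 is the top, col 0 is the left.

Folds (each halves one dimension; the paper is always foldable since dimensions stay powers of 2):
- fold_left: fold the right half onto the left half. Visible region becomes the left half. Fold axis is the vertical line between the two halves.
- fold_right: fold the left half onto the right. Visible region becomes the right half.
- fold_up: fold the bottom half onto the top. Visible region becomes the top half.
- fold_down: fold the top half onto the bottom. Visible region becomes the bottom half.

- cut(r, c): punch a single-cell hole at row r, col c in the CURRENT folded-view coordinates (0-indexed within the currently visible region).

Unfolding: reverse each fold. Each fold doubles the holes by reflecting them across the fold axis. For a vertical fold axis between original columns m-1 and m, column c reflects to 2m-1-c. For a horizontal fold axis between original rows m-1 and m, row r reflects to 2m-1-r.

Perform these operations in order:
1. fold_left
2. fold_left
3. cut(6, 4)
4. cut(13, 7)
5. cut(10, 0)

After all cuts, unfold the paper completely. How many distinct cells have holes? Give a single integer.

Op 1 fold_left: fold axis v@16; visible region now rows[0,16) x cols[0,16) = 16x16
Op 2 fold_left: fold axis v@8; visible region now rows[0,16) x cols[0,8) = 16x8
Op 3 cut(6, 4): punch at orig (6,4); cuts so far [(6, 4)]; region rows[0,16) x cols[0,8) = 16x8
Op 4 cut(13, 7): punch at orig (13,7); cuts so far [(6, 4), (13, 7)]; region rows[0,16) x cols[0,8) = 16x8
Op 5 cut(10, 0): punch at orig (10,0); cuts so far [(6, 4), (10, 0), (13, 7)]; region rows[0,16) x cols[0,8) = 16x8
Unfold 1 (reflect across v@8): 6 holes -> [(6, 4), (6, 11), (10, 0), (10, 15), (13, 7), (13, 8)]
Unfold 2 (reflect across v@16): 12 holes -> [(6, 4), (6, 11), (6, 20), (6, 27), (10, 0), (10, 15), (10, 16), (10, 31), (13, 7), (13, 8), (13, 23), (13, 24)]

Answer: 12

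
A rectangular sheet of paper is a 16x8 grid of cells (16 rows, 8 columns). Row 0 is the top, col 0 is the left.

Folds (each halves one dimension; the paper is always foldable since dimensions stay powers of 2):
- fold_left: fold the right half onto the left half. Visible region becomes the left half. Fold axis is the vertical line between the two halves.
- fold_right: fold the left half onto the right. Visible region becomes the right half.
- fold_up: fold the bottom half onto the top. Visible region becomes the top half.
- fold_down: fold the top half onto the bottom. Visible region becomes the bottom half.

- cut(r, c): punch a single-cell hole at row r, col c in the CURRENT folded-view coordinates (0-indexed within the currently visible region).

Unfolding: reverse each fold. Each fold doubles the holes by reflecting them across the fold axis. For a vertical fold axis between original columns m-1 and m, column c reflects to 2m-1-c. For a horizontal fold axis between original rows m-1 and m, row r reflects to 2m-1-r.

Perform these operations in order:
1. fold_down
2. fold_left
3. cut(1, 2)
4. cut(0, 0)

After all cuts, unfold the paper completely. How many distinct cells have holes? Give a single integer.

Answer: 8

Derivation:
Op 1 fold_down: fold axis h@8; visible region now rows[8,16) x cols[0,8) = 8x8
Op 2 fold_left: fold axis v@4; visible region now rows[8,16) x cols[0,4) = 8x4
Op 3 cut(1, 2): punch at orig (9,2); cuts so far [(9, 2)]; region rows[8,16) x cols[0,4) = 8x4
Op 4 cut(0, 0): punch at orig (8,0); cuts so far [(8, 0), (9, 2)]; region rows[8,16) x cols[0,4) = 8x4
Unfold 1 (reflect across v@4): 4 holes -> [(8, 0), (8, 7), (9, 2), (9, 5)]
Unfold 2 (reflect across h@8): 8 holes -> [(6, 2), (6, 5), (7, 0), (7, 7), (8, 0), (8, 7), (9, 2), (9, 5)]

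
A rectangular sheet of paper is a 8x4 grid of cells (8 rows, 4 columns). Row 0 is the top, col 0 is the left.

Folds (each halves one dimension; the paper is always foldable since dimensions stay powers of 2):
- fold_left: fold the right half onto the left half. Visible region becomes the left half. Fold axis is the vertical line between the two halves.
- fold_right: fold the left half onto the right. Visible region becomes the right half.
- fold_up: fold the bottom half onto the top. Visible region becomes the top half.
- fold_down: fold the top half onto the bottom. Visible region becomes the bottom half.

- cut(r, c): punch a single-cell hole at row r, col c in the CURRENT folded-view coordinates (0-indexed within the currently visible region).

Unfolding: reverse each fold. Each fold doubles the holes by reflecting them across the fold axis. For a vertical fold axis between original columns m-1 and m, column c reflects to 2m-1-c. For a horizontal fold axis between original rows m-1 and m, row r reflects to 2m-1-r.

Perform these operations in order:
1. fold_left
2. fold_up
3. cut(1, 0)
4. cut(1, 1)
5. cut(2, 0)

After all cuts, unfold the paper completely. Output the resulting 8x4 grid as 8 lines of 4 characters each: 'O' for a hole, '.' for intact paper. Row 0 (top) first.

Answer: ....
OOOO
O..O
....
....
O..O
OOOO
....

Derivation:
Op 1 fold_left: fold axis v@2; visible region now rows[0,8) x cols[0,2) = 8x2
Op 2 fold_up: fold axis h@4; visible region now rows[0,4) x cols[0,2) = 4x2
Op 3 cut(1, 0): punch at orig (1,0); cuts so far [(1, 0)]; region rows[0,4) x cols[0,2) = 4x2
Op 4 cut(1, 1): punch at orig (1,1); cuts so far [(1, 0), (1, 1)]; region rows[0,4) x cols[0,2) = 4x2
Op 5 cut(2, 0): punch at orig (2,0); cuts so far [(1, 0), (1, 1), (2, 0)]; region rows[0,4) x cols[0,2) = 4x2
Unfold 1 (reflect across h@4): 6 holes -> [(1, 0), (1, 1), (2, 0), (5, 0), (6, 0), (6, 1)]
Unfold 2 (reflect across v@2): 12 holes -> [(1, 0), (1, 1), (1, 2), (1, 3), (2, 0), (2, 3), (5, 0), (5, 3), (6, 0), (6, 1), (6, 2), (6, 3)]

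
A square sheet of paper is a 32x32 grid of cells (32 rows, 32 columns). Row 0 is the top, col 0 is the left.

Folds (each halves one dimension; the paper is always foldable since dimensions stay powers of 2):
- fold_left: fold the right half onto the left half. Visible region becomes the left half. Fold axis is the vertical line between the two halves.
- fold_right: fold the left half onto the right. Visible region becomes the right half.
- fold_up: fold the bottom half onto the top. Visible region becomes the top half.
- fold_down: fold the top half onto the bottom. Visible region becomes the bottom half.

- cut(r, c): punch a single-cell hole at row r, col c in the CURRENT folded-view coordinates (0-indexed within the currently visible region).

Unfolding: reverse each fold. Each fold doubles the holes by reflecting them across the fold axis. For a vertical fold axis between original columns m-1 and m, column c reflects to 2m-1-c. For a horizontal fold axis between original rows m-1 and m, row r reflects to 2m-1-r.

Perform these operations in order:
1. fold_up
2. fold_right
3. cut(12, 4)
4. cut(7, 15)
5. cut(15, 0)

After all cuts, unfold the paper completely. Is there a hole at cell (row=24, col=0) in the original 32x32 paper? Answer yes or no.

Answer: yes

Derivation:
Op 1 fold_up: fold axis h@16; visible region now rows[0,16) x cols[0,32) = 16x32
Op 2 fold_right: fold axis v@16; visible region now rows[0,16) x cols[16,32) = 16x16
Op 3 cut(12, 4): punch at orig (12,20); cuts so far [(12, 20)]; region rows[0,16) x cols[16,32) = 16x16
Op 4 cut(7, 15): punch at orig (7,31); cuts so far [(7, 31), (12, 20)]; region rows[0,16) x cols[16,32) = 16x16
Op 5 cut(15, 0): punch at orig (15,16); cuts so far [(7, 31), (12, 20), (15, 16)]; region rows[0,16) x cols[16,32) = 16x16
Unfold 1 (reflect across v@16): 6 holes -> [(7, 0), (7, 31), (12, 11), (12, 20), (15, 15), (15, 16)]
Unfold 2 (reflect across h@16): 12 holes -> [(7, 0), (7, 31), (12, 11), (12, 20), (15, 15), (15, 16), (16, 15), (16, 16), (19, 11), (19, 20), (24, 0), (24, 31)]
Holes: [(7, 0), (7, 31), (12, 11), (12, 20), (15, 15), (15, 16), (16, 15), (16, 16), (19, 11), (19, 20), (24, 0), (24, 31)]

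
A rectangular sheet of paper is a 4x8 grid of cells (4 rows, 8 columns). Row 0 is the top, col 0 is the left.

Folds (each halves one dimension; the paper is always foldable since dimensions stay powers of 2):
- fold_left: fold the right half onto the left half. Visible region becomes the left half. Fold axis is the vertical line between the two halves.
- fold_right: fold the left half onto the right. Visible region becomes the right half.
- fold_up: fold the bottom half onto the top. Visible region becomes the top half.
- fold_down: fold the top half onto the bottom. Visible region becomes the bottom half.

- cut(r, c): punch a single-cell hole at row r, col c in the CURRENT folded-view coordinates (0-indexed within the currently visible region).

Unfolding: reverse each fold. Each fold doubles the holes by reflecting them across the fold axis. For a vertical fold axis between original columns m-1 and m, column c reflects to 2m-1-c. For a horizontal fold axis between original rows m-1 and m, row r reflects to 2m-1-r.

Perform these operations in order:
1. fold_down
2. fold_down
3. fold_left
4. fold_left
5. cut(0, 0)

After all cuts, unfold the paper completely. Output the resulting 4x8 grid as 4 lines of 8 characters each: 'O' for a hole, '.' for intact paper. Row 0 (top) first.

Answer: O..OO..O
O..OO..O
O..OO..O
O..OO..O

Derivation:
Op 1 fold_down: fold axis h@2; visible region now rows[2,4) x cols[0,8) = 2x8
Op 2 fold_down: fold axis h@3; visible region now rows[3,4) x cols[0,8) = 1x8
Op 3 fold_left: fold axis v@4; visible region now rows[3,4) x cols[0,4) = 1x4
Op 4 fold_left: fold axis v@2; visible region now rows[3,4) x cols[0,2) = 1x2
Op 5 cut(0, 0): punch at orig (3,0); cuts so far [(3, 0)]; region rows[3,4) x cols[0,2) = 1x2
Unfold 1 (reflect across v@2): 2 holes -> [(3, 0), (3, 3)]
Unfold 2 (reflect across v@4): 4 holes -> [(3, 0), (3, 3), (3, 4), (3, 7)]
Unfold 3 (reflect across h@3): 8 holes -> [(2, 0), (2, 3), (2, 4), (2, 7), (3, 0), (3, 3), (3, 4), (3, 7)]
Unfold 4 (reflect across h@2): 16 holes -> [(0, 0), (0, 3), (0, 4), (0, 7), (1, 0), (1, 3), (1, 4), (1, 7), (2, 0), (2, 3), (2, 4), (2, 7), (3, 0), (3, 3), (3, 4), (3, 7)]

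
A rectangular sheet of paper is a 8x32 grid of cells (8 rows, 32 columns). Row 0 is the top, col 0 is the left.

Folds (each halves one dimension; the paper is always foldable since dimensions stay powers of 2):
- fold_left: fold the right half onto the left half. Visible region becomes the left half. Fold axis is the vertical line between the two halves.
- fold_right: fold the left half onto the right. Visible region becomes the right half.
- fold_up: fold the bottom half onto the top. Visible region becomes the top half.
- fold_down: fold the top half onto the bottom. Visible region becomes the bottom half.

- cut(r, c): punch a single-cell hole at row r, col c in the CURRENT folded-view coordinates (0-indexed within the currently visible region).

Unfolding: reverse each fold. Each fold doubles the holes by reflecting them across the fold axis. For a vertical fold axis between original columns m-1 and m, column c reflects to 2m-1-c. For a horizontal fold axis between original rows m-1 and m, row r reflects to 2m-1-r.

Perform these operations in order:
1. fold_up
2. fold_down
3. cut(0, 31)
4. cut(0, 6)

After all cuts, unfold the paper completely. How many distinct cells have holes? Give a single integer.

Answer: 8

Derivation:
Op 1 fold_up: fold axis h@4; visible region now rows[0,4) x cols[0,32) = 4x32
Op 2 fold_down: fold axis h@2; visible region now rows[2,4) x cols[0,32) = 2x32
Op 3 cut(0, 31): punch at orig (2,31); cuts so far [(2, 31)]; region rows[2,4) x cols[0,32) = 2x32
Op 4 cut(0, 6): punch at orig (2,6); cuts so far [(2, 6), (2, 31)]; region rows[2,4) x cols[0,32) = 2x32
Unfold 1 (reflect across h@2): 4 holes -> [(1, 6), (1, 31), (2, 6), (2, 31)]
Unfold 2 (reflect across h@4): 8 holes -> [(1, 6), (1, 31), (2, 6), (2, 31), (5, 6), (5, 31), (6, 6), (6, 31)]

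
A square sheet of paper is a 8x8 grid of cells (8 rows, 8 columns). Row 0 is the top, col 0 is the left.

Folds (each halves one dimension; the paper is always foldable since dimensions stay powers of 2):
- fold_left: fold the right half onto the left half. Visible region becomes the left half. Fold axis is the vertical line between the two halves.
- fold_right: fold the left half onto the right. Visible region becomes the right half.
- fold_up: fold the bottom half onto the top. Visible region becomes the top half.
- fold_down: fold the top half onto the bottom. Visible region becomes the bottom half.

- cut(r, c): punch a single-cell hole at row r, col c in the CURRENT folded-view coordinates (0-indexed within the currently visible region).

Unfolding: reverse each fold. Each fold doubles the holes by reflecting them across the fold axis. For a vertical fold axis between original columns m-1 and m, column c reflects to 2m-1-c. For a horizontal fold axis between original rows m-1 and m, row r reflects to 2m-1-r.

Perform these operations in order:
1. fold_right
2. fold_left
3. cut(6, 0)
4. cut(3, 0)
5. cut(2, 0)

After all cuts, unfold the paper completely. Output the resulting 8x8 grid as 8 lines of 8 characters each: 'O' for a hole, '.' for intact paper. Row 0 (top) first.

Op 1 fold_right: fold axis v@4; visible region now rows[0,8) x cols[4,8) = 8x4
Op 2 fold_left: fold axis v@6; visible region now rows[0,8) x cols[4,6) = 8x2
Op 3 cut(6, 0): punch at orig (6,4); cuts so far [(6, 4)]; region rows[0,8) x cols[4,6) = 8x2
Op 4 cut(3, 0): punch at orig (3,4); cuts so far [(3, 4), (6, 4)]; region rows[0,8) x cols[4,6) = 8x2
Op 5 cut(2, 0): punch at orig (2,4); cuts so far [(2, 4), (3, 4), (6, 4)]; region rows[0,8) x cols[4,6) = 8x2
Unfold 1 (reflect across v@6): 6 holes -> [(2, 4), (2, 7), (3, 4), (3, 7), (6, 4), (6, 7)]
Unfold 2 (reflect across v@4): 12 holes -> [(2, 0), (2, 3), (2, 4), (2, 7), (3, 0), (3, 3), (3, 4), (3, 7), (6, 0), (6, 3), (6, 4), (6, 7)]

Answer: ........
........
O..OO..O
O..OO..O
........
........
O..OO..O
........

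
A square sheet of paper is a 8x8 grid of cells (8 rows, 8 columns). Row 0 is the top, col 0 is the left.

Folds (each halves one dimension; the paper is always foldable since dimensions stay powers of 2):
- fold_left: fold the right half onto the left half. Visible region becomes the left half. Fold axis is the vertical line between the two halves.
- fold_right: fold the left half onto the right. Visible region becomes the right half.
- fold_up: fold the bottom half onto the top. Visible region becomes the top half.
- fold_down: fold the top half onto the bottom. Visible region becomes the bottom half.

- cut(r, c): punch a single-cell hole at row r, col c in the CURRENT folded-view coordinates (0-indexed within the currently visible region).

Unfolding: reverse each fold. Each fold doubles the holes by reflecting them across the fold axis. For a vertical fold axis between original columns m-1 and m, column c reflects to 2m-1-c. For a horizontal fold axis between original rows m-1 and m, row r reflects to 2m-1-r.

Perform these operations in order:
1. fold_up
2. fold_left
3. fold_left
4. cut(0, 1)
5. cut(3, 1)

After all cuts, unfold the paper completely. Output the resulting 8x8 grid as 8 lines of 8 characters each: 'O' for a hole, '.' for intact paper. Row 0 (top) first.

Op 1 fold_up: fold axis h@4; visible region now rows[0,4) x cols[0,8) = 4x8
Op 2 fold_left: fold axis v@4; visible region now rows[0,4) x cols[0,4) = 4x4
Op 3 fold_left: fold axis v@2; visible region now rows[0,4) x cols[0,2) = 4x2
Op 4 cut(0, 1): punch at orig (0,1); cuts so far [(0, 1)]; region rows[0,4) x cols[0,2) = 4x2
Op 5 cut(3, 1): punch at orig (3,1); cuts so far [(0, 1), (3, 1)]; region rows[0,4) x cols[0,2) = 4x2
Unfold 1 (reflect across v@2): 4 holes -> [(0, 1), (0, 2), (3, 1), (3, 2)]
Unfold 2 (reflect across v@4): 8 holes -> [(0, 1), (0, 2), (0, 5), (0, 6), (3, 1), (3, 2), (3, 5), (3, 6)]
Unfold 3 (reflect across h@4): 16 holes -> [(0, 1), (0, 2), (0, 5), (0, 6), (3, 1), (3, 2), (3, 5), (3, 6), (4, 1), (4, 2), (4, 5), (4, 6), (7, 1), (7, 2), (7, 5), (7, 6)]

Answer: .OO..OO.
........
........
.OO..OO.
.OO..OO.
........
........
.OO..OO.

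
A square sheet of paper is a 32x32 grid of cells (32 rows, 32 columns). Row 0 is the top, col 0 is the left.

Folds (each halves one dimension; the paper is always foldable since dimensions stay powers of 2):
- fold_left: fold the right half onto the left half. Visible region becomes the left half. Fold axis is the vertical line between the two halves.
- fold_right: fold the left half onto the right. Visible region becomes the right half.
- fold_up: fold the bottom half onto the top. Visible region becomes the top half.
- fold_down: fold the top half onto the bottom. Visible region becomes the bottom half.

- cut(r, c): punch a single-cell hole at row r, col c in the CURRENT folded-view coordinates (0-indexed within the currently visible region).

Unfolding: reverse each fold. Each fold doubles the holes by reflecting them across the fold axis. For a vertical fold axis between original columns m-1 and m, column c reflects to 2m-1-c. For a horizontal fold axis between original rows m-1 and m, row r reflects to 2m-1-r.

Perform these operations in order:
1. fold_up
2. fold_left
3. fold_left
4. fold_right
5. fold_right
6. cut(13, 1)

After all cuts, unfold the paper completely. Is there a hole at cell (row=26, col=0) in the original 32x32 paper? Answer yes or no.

Op 1 fold_up: fold axis h@16; visible region now rows[0,16) x cols[0,32) = 16x32
Op 2 fold_left: fold axis v@16; visible region now rows[0,16) x cols[0,16) = 16x16
Op 3 fold_left: fold axis v@8; visible region now rows[0,16) x cols[0,8) = 16x8
Op 4 fold_right: fold axis v@4; visible region now rows[0,16) x cols[4,8) = 16x4
Op 5 fold_right: fold axis v@6; visible region now rows[0,16) x cols[6,8) = 16x2
Op 6 cut(13, 1): punch at orig (13,7); cuts so far [(13, 7)]; region rows[0,16) x cols[6,8) = 16x2
Unfold 1 (reflect across v@6): 2 holes -> [(13, 4), (13, 7)]
Unfold 2 (reflect across v@4): 4 holes -> [(13, 0), (13, 3), (13, 4), (13, 7)]
Unfold 3 (reflect across v@8): 8 holes -> [(13, 0), (13, 3), (13, 4), (13, 7), (13, 8), (13, 11), (13, 12), (13, 15)]
Unfold 4 (reflect across v@16): 16 holes -> [(13, 0), (13, 3), (13, 4), (13, 7), (13, 8), (13, 11), (13, 12), (13, 15), (13, 16), (13, 19), (13, 20), (13, 23), (13, 24), (13, 27), (13, 28), (13, 31)]
Unfold 5 (reflect across h@16): 32 holes -> [(13, 0), (13, 3), (13, 4), (13, 7), (13, 8), (13, 11), (13, 12), (13, 15), (13, 16), (13, 19), (13, 20), (13, 23), (13, 24), (13, 27), (13, 28), (13, 31), (18, 0), (18, 3), (18, 4), (18, 7), (18, 8), (18, 11), (18, 12), (18, 15), (18, 16), (18, 19), (18, 20), (18, 23), (18, 24), (18, 27), (18, 28), (18, 31)]
Holes: [(13, 0), (13, 3), (13, 4), (13, 7), (13, 8), (13, 11), (13, 12), (13, 15), (13, 16), (13, 19), (13, 20), (13, 23), (13, 24), (13, 27), (13, 28), (13, 31), (18, 0), (18, 3), (18, 4), (18, 7), (18, 8), (18, 11), (18, 12), (18, 15), (18, 16), (18, 19), (18, 20), (18, 23), (18, 24), (18, 27), (18, 28), (18, 31)]

Answer: no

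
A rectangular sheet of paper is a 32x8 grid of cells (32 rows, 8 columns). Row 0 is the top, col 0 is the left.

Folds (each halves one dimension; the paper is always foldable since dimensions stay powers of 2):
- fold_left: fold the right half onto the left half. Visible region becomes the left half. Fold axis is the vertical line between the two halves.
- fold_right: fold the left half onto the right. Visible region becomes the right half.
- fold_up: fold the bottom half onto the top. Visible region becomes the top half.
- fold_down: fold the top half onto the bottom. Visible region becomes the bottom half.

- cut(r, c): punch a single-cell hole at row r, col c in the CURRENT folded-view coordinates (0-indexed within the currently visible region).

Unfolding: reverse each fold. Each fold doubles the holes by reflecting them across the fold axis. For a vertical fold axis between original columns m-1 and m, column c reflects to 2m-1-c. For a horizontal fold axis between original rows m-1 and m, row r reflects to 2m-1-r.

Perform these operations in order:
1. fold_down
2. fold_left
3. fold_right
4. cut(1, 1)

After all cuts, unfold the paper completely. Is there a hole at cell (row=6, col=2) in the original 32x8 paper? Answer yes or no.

Op 1 fold_down: fold axis h@16; visible region now rows[16,32) x cols[0,8) = 16x8
Op 2 fold_left: fold axis v@4; visible region now rows[16,32) x cols[0,4) = 16x4
Op 3 fold_right: fold axis v@2; visible region now rows[16,32) x cols[2,4) = 16x2
Op 4 cut(1, 1): punch at orig (17,3); cuts so far [(17, 3)]; region rows[16,32) x cols[2,4) = 16x2
Unfold 1 (reflect across v@2): 2 holes -> [(17, 0), (17, 3)]
Unfold 2 (reflect across v@4): 4 holes -> [(17, 0), (17, 3), (17, 4), (17, 7)]
Unfold 3 (reflect across h@16): 8 holes -> [(14, 0), (14, 3), (14, 4), (14, 7), (17, 0), (17, 3), (17, 4), (17, 7)]
Holes: [(14, 0), (14, 3), (14, 4), (14, 7), (17, 0), (17, 3), (17, 4), (17, 7)]

Answer: no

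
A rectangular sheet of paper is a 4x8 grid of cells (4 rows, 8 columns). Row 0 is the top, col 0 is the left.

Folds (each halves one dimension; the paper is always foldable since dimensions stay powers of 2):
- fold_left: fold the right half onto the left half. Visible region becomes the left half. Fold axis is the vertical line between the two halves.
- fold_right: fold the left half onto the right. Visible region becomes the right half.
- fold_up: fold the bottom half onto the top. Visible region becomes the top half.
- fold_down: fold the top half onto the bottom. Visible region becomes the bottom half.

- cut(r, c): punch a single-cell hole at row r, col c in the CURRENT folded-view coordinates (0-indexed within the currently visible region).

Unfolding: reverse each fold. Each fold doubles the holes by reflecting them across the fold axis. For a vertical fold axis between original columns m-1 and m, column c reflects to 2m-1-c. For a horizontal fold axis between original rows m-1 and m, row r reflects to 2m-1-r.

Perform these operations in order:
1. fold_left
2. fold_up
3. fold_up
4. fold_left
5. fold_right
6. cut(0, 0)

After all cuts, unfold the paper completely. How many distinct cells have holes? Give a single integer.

Op 1 fold_left: fold axis v@4; visible region now rows[0,4) x cols[0,4) = 4x4
Op 2 fold_up: fold axis h@2; visible region now rows[0,2) x cols[0,4) = 2x4
Op 3 fold_up: fold axis h@1; visible region now rows[0,1) x cols[0,4) = 1x4
Op 4 fold_left: fold axis v@2; visible region now rows[0,1) x cols[0,2) = 1x2
Op 5 fold_right: fold axis v@1; visible region now rows[0,1) x cols[1,2) = 1x1
Op 6 cut(0, 0): punch at orig (0,1); cuts so far [(0, 1)]; region rows[0,1) x cols[1,2) = 1x1
Unfold 1 (reflect across v@1): 2 holes -> [(0, 0), (0, 1)]
Unfold 2 (reflect across v@2): 4 holes -> [(0, 0), (0, 1), (0, 2), (0, 3)]
Unfold 3 (reflect across h@1): 8 holes -> [(0, 0), (0, 1), (0, 2), (0, 3), (1, 0), (1, 1), (1, 2), (1, 3)]
Unfold 4 (reflect across h@2): 16 holes -> [(0, 0), (0, 1), (0, 2), (0, 3), (1, 0), (1, 1), (1, 2), (1, 3), (2, 0), (2, 1), (2, 2), (2, 3), (3, 0), (3, 1), (3, 2), (3, 3)]
Unfold 5 (reflect across v@4): 32 holes -> [(0, 0), (0, 1), (0, 2), (0, 3), (0, 4), (0, 5), (0, 6), (0, 7), (1, 0), (1, 1), (1, 2), (1, 3), (1, 4), (1, 5), (1, 6), (1, 7), (2, 0), (2, 1), (2, 2), (2, 3), (2, 4), (2, 5), (2, 6), (2, 7), (3, 0), (3, 1), (3, 2), (3, 3), (3, 4), (3, 5), (3, 6), (3, 7)]

Answer: 32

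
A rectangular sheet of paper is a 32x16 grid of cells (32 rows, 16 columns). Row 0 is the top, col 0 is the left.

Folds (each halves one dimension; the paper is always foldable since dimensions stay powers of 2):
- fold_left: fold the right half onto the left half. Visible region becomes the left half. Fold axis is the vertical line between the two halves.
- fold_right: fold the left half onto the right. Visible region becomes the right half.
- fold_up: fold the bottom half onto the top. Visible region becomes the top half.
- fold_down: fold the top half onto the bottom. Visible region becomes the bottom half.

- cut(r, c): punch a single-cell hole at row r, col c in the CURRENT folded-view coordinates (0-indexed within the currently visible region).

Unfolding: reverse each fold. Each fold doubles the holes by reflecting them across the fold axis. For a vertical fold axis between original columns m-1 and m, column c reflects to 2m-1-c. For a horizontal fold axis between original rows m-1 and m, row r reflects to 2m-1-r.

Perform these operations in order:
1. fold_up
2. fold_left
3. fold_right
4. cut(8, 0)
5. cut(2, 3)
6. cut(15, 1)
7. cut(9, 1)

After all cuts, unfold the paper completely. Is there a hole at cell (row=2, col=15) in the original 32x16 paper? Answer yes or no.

Op 1 fold_up: fold axis h@16; visible region now rows[0,16) x cols[0,16) = 16x16
Op 2 fold_left: fold axis v@8; visible region now rows[0,16) x cols[0,8) = 16x8
Op 3 fold_right: fold axis v@4; visible region now rows[0,16) x cols[4,8) = 16x4
Op 4 cut(8, 0): punch at orig (8,4); cuts so far [(8, 4)]; region rows[0,16) x cols[4,8) = 16x4
Op 5 cut(2, 3): punch at orig (2,7); cuts so far [(2, 7), (8, 4)]; region rows[0,16) x cols[4,8) = 16x4
Op 6 cut(15, 1): punch at orig (15,5); cuts so far [(2, 7), (8, 4), (15, 5)]; region rows[0,16) x cols[4,8) = 16x4
Op 7 cut(9, 1): punch at orig (9,5); cuts so far [(2, 7), (8, 4), (9, 5), (15, 5)]; region rows[0,16) x cols[4,8) = 16x4
Unfold 1 (reflect across v@4): 8 holes -> [(2, 0), (2, 7), (8, 3), (8, 4), (9, 2), (9, 5), (15, 2), (15, 5)]
Unfold 2 (reflect across v@8): 16 holes -> [(2, 0), (2, 7), (2, 8), (2, 15), (8, 3), (8, 4), (8, 11), (8, 12), (9, 2), (9, 5), (9, 10), (9, 13), (15, 2), (15, 5), (15, 10), (15, 13)]
Unfold 3 (reflect across h@16): 32 holes -> [(2, 0), (2, 7), (2, 8), (2, 15), (8, 3), (8, 4), (8, 11), (8, 12), (9, 2), (9, 5), (9, 10), (9, 13), (15, 2), (15, 5), (15, 10), (15, 13), (16, 2), (16, 5), (16, 10), (16, 13), (22, 2), (22, 5), (22, 10), (22, 13), (23, 3), (23, 4), (23, 11), (23, 12), (29, 0), (29, 7), (29, 8), (29, 15)]
Holes: [(2, 0), (2, 7), (2, 8), (2, 15), (8, 3), (8, 4), (8, 11), (8, 12), (9, 2), (9, 5), (9, 10), (9, 13), (15, 2), (15, 5), (15, 10), (15, 13), (16, 2), (16, 5), (16, 10), (16, 13), (22, 2), (22, 5), (22, 10), (22, 13), (23, 3), (23, 4), (23, 11), (23, 12), (29, 0), (29, 7), (29, 8), (29, 15)]

Answer: yes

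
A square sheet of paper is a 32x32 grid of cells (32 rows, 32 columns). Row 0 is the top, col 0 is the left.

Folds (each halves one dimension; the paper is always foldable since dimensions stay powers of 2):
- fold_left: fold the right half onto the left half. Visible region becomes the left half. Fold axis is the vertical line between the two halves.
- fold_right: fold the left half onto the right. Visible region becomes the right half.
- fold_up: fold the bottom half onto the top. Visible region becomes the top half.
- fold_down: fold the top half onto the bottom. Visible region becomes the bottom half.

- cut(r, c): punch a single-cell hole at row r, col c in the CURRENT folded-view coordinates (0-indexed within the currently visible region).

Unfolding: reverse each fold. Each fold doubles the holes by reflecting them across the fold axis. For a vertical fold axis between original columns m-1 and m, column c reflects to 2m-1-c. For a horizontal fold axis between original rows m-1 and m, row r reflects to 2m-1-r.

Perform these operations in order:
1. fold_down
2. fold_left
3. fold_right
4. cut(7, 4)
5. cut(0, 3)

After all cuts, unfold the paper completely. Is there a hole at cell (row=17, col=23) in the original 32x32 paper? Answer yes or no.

Answer: no

Derivation:
Op 1 fold_down: fold axis h@16; visible region now rows[16,32) x cols[0,32) = 16x32
Op 2 fold_left: fold axis v@16; visible region now rows[16,32) x cols[0,16) = 16x16
Op 3 fold_right: fold axis v@8; visible region now rows[16,32) x cols[8,16) = 16x8
Op 4 cut(7, 4): punch at orig (23,12); cuts so far [(23, 12)]; region rows[16,32) x cols[8,16) = 16x8
Op 5 cut(0, 3): punch at orig (16,11); cuts so far [(16, 11), (23, 12)]; region rows[16,32) x cols[8,16) = 16x8
Unfold 1 (reflect across v@8): 4 holes -> [(16, 4), (16, 11), (23, 3), (23, 12)]
Unfold 2 (reflect across v@16): 8 holes -> [(16, 4), (16, 11), (16, 20), (16, 27), (23, 3), (23, 12), (23, 19), (23, 28)]
Unfold 3 (reflect across h@16): 16 holes -> [(8, 3), (8, 12), (8, 19), (8, 28), (15, 4), (15, 11), (15, 20), (15, 27), (16, 4), (16, 11), (16, 20), (16, 27), (23, 3), (23, 12), (23, 19), (23, 28)]
Holes: [(8, 3), (8, 12), (8, 19), (8, 28), (15, 4), (15, 11), (15, 20), (15, 27), (16, 4), (16, 11), (16, 20), (16, 27), (23, 3), (23, 12), (23, 19), (23, 28)]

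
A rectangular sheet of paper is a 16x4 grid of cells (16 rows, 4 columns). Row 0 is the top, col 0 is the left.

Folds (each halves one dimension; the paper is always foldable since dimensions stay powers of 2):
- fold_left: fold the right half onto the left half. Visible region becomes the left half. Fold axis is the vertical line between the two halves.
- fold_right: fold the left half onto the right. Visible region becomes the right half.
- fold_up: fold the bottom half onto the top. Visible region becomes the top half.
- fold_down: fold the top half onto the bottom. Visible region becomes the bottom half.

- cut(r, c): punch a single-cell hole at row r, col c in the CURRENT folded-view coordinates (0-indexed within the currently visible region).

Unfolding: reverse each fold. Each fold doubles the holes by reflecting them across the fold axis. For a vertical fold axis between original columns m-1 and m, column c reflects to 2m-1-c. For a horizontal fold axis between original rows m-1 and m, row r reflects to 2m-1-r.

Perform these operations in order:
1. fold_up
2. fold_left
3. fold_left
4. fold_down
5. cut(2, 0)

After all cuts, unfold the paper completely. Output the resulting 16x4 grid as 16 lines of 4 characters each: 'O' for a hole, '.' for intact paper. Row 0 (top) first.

Answer: ....
OOOO
....
....
....
....
OOOO
....
....
OOOO
....
....
....
....
OOOO
....

Derivation:
Op 1 fold_up: fold axis h@8; visible region now rows[0,8) x cols[0,4) = 8x4
Op 2 fold_left: fold axis v@2; visible region now rows[0,8) x cols[0,2) = 8x2
Op 3 fold_left: fold axis v@1; visible region now rows[0,8) x cols[0,1) = 8x1
Op 4 fold_down: fold axis h@4; visible region now rows[4,8) x cols[0,1) = 4x1
Op 5 cut(2, 0): punch at orig (6,0); cuts so far [(6, 0)]; region rows[4,8) x cols[0,1) = 4x1
Unfold 1 (reflect across h@4): 2 holes -> [(1, 0), (6, 0)]
Unfold 2 (reflect across v@1): 4 holes -> [(1, 0), (1, 1), (6, 0), (6, 1)]
Unfold 3 (reflect across v@2): 8 holes -> [(1, 0), (1, 1), (1, 2), (1, 3), (6, 0), (6, 1), (6, 2), (6, 3)]
Unfold 4 (reflect across h@8): 16 holes -> [(1, 0), (1, 1), (1, 2), (1, 3), (6, 0), (6, 1), (6, 2), (6, 3), (9, 0), (9, 1), (9, 2), (9, 3), (14, 0), (14, 1), (14, 2), (14, 3)]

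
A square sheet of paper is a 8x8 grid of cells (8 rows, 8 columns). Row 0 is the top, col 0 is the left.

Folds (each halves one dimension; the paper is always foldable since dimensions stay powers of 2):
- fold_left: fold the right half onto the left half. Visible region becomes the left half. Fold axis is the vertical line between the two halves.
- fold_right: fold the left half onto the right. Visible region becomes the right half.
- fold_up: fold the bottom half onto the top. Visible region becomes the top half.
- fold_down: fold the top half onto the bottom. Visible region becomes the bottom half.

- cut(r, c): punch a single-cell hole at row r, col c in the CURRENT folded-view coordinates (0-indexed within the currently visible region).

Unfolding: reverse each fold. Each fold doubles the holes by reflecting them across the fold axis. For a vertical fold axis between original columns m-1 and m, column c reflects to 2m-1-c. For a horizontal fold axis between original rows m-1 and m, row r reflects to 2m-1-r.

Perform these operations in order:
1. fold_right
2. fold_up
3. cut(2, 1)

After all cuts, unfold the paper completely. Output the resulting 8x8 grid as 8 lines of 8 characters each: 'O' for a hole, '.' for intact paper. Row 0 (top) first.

Op 1 fold_right: fold axis v@4; visible region now rows[0,8) x cols[4,8) = 8x4
Op 2 fold_up: fold axis h@4; visible region now rows[0,4) x cols[4,8) = 4x4
Op 3 cut(2, 1): punch at orig (2,5); cuts so far [(2, 5)]; region rows[0,4) x cols[4,8) = 4x4
Unfold 1 (reflect across h@4): 2 holes -> [(2, 5), (5, 5)]
Unfold 2 (reflect across v@4): 4 holes -> [(2, 2), (2, 5), (5, 2), (5, 5)]

Answer: ........
........
..O..O..
........
........
..O..O..
........
........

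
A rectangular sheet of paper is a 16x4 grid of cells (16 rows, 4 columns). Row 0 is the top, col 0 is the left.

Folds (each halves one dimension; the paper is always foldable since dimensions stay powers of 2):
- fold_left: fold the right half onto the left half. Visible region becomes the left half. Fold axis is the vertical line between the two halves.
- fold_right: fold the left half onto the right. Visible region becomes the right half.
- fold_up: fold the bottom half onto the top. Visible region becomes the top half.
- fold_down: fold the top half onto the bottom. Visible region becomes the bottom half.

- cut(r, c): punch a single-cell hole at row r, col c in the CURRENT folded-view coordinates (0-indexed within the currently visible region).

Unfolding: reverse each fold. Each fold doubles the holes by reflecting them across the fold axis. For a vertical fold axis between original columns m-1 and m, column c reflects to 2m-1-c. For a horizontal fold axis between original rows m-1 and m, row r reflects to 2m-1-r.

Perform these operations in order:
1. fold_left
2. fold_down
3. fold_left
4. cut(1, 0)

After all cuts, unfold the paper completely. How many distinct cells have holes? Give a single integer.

Op 1 fold_left: fold axis v@2; visible region now rows[0,16) x cols[0,2) = 16x2
Op 2 fold_down: fold axis h@8; visible region now rows[8,16) x cols[0,2) = 8x2
Op 3 fold_left: fold axis v@1; visible region now rows[8,16) x cols[0,1) = 8x1
Op 4 cut(1, 0): punch at orig (9,0); cuts so far [(9, 0)]; region rows[8,16) x cols[0,1) = 8x1
Unfold 1 (reflect across v@1): 2 holes -> [(9, 0), (9, 1)]
Unfold 2 (reflect across h@8): 4 holes -> [(6, 0), (6, 1), (9, 0), (9, 1)]
Unfold 3 (reflect across v@2): 8 holes -> [(6, 0), (6, 1), (6, 2), (6, 3), (9, 0), (9, 1), (9, 2), (9, 3)]

Answer: 8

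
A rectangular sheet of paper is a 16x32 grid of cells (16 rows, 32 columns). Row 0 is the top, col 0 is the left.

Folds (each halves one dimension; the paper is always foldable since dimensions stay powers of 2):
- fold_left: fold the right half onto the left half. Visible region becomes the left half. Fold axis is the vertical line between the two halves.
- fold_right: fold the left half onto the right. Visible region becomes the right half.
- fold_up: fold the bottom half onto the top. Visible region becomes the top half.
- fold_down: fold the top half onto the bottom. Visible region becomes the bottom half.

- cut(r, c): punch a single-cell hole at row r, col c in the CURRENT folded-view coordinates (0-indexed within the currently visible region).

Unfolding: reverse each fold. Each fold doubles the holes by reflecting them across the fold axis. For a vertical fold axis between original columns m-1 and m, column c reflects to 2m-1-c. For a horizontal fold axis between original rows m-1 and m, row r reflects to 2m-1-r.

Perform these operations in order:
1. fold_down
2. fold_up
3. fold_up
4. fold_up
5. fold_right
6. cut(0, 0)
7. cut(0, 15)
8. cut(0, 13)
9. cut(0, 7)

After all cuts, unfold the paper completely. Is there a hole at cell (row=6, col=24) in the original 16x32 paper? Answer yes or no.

Answer: no

Derivation:
Op 1 fold_down: fold axis h@8; visible region now rows[8,16) x cols[0,32) = 8x32
Op 2 fold_up: fold axis h@12; visible region now rows[8,12) x cols[0,32) = 4x32
Op 3 fold_up: fold axis h@10; visible region now rows[8,10) x cols[0,32) = 2x32
Op 4 fold_up: fold axis h@9; visible region now rows[8,9) x cols[0,32) = 1x32
Op 5 fold_right: fold axis v@16; visible region now rows[8,9) x cols[16,32) = 1x16
Op 6 cut(0, 0): punch at orig (8,16); cuts so far [(8, 16)]; region rows[8,9) x cols[16,32) = 1x16
Op 7 cut(0, 15): punch at orig (8,31); cuts so far [(8, 16), (8, 31)]; region rows[8,9) x cols[16,32) = 1x16
Op 8 cut(0, 13): punch at orig (8,29); cuts so far [(8, 16), (8, 29), (8, 31)]; region rows[8,9) x cols[16,32) = 1x16
Op 9 cut(0, 7): punch at orig (8,23); cuts so far [(8, 16), (8, 23), (8, 29), (8, 31)]; region rows[8,9) x cols[16,32) = 1x16
Unfold 1 (reflect across v@16): 8 holes -> [(8, 0), (8, 2), (8, 8), (8, 15), (8, 16), (8, 23), (8, 29), (8, 31)]
Unfold 2 (reflect across h@9): 16 holes -> [(8, 0), (8, 2), (8, 8), (8, 15), (8, 16), (8, 23), (8, 29), (8, 31), (9, 0), (9, 2), (9, 8), (9, 15), (9, 16), (9, 23), (9, 29), (9, 31)]
Unfold 3 (reflect across h@10): 32 holes -> [(8, 0), (8, 2), (8, 8), (8, 15), (8, 16), (8, 23), (8, 29), (8, 31), (9, 0), (9, 2), (9, 8), (9, 15), (9, 16), (9, 23), (9, 29), (9, 31), (10, 0), (10, 2), (10, 8), (10, 15), (10, 16), (10, 23), (10, 29), (10, 31), (11, 0), (11, 2), (11, 8), (11, 15), (11, 16), (11, 23), (11, 29), (11, 31)]
Unfold 4 (reflect across h@12): 64 holes -> [(8, 0), (8, 2), (8, 8), (8, 15), (8, 16), (8, 23), (8, 29), (8, 31), (9, 0), (9, 2), (9, 8), (9, 15), (9, 16), (9, 23), (9, 29), (9, 31), (10, 0), (10, 2), (10, 8), (10, 15), (10, 16), (10, 23), (10, 29), (10, 31), (11, 0), (11, 2), (11, 8), (11, 15), (11, 16), (11, 23), (11, 29), (11, 31), (12, 0), (12, 2), (12, 8), (12, 15), (12, 16), (12, 23), (12, 29), (12, 31), (13, 0), (13, 2), (13, 8), (13, 15), (13, 16), (13, 23), (13, 29), (13, 31), (14, 0), (14, 2), (14, 8), (14, 15), (14, 16), (14, 23), (14, 29), (14, 31), (15, 0), (15, 2), (15, 8), (15, 15), (15, 16), (15, 23), (15, 29), (15, 31)]
Unfold 5 (reflect across h@8): 128 holes -> [(0, 0), (0, 2), (0, 8), (0, 15), (0, 16), (0, 23), (0, 29), (0, 31), (1, 0), (1, 2), (1, 8), (1, 15), (1, 16), (1, 23), (1, 29), (1, 31), (2, 0), (2, 2), (2, 8), (2, 15), (2, 16), (2, 23), (2, 29), (2, 31), (3, 0), (3, 2), (3, 8), (3, 15), (3, 16), (3, 23), (3, 29), (3, 31), (4, 0), (4, 2), (4, 8), (4, 15), (4, 16), (4, 23), (4, 29), (4, 31), (5, 0), (5, 2), (5, 8), (5, 15), (5, 16), (5, 23), (5, 29), (5, 31), (6, 0), (6, 2), (6, 8), (6, 15), (6, 16), (6, 23), (6, 29), (6, 31), (7, 0), (7, 2), (7, 8), (7, 15), (7, 16), (7, 23), (7, 29), (7, 31), (8, 0), (8, 2), (8, 8), (8, 15), (8, 16), (8, 23), (8, 29), (8, 31), (9, 0), (9, 2), (9, 8), (9, 15), (9, 16), (9, 23), (9, 29), (9, 31), (10, 0), (10, 2), (10, 8), (10, 15), (10, 16), (10, 23), (10, 29), (10, 31), (11, 0), (11, 2), (11, 8), (11, 15), (11, 16), (11, 23), (11, 29), (11, 31), (12, 0), (12, 2), (12, 8), (12, 15), (12, 16), (12, 23), (12, 29), (12, 31), (13, 0), (13, 2), (13, 8), (13, 15), (13, 16), (13, 23), (13, 29), (13, 31), (14, 0), (14, 2), (14, 8), (14, 15), (14, 16), (14, 23), (14, 29), (14, 31), (15, 0), (15, 2), (15, 8), (15, 15), (15, 16), (15, 23), (15, 29), (15, 31)]
Holes: [(0, 0), (0, 2), (0, 8), (0, 15), (0, 16), (0, 23), (0, 29), (0, 31), (1, 0), (1, 2), (1, 8), (1, 15), (1, 16), (1, 23), (1, 29), (1, 31), (2, 0), (2, 2), (2, 8), (2, 15), (2, 16), (2, 23), (2, 29), (2, 31), (3, 0), (3, 2), (3, 8), (3, 15), (3, 16), (3, 23), (3, 29), (3, 31), (4, 0), (4, 2), (4, 8), (4, 15), (4, 16), (4, 23), (4, 29), (4, 31), (5, 0), (5, 2), (5, 8), (5, 15), (5, 16), (5, 23), (5, 29), (5, 31), (6, 0), (6, 2), (6, 8), (6, 15), (6, 16), (6, 23), (6, 29), (6, 31), (7, 0), (7, 2), (7, 8), (7, 15), (7, 16), (7, 23), (7, 29), (7, 31), (8, 0), (8, 2), (8, 8), (8, 15), (8, 16), (8, 23), (8, 29), (8, 31), (9, 0), (9, 2), (9, 8), (9, 15), (9, 16), (9, 23), (9, 29), (9, 31), (10, 0), (10, 2), (10, 8), (10, 15), (10, 16), (10, 23), (10, 29), (10, 31), (11, 0), (11, 2), (11, 8), (11, 15), (11, 16), (11, 23), (11, 29), (11, 31), (12, 0), (12, 2), (12, 8), (12, 15), (12, 16), (12, 23), (12, 29), (12, 31), (13, 0), (13, 2), (13, 8), (13, 15), (13, 16), (13, 23), (13, 29), (13, 31), (14, 0), (14, 2), (14, 8), (14, 15), (14, 16), (14, 23), (14, 29), (14, 31), (15, 0), (15, 2), (15, 8), (15, 15), (15, 16), (15, 23), (15, 29), (15, 31)]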